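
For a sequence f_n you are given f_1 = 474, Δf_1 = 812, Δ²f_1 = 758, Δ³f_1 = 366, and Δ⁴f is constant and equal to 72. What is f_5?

9806

Build the table forward from the leading diagonal:
Δ⁴: 72, 72, 72, 72, 72
Δ³: 366, 438, 510, 582, 654
Δ²: 758, 1124, 1562, 2072, 2654
Δ: 812, 1570, 2694, 4256, 6328
f: 474, 1286, 2856, 5550, 9806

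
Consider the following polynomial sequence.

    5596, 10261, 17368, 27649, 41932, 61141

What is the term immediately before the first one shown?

2737

D1: 4665  7107  10281  14283  19209
D2: 2442  3174  4002  4926
D3: 732  828  924
D4: 96  96
The fourth differences are constant at 96.
Work back: 732 − 96 = 636;  2442 − 636 = 1806;  4665 − 1806 = 2859;  5596 − 2859 = 2737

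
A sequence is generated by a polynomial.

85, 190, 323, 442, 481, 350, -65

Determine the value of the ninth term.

Δ: 105, 133, 119, 39, -131, -415
Δ²: 28, -14, -80, -170, -284
Δ³: -42, -66, -90, -114
Δ⁴: -24, -24, -24
Fourth differences constant at -24.
-114 − 24 = -138;  -284 − 138 = -422;  -415 − 422 = -837;  -65 − 837 = -902
-138 − 24 = -162;  -422 − 162 = -584;  -837 − 584 = -1421;  -902 − 1421 = -2323

-2323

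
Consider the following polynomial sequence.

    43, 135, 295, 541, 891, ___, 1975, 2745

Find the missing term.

Using the first 5 terms:
D1: 92, 160, 246, 350
D2: 68, 86, 104
D3: 18, 18
Constant third difference = 18.
Extend forward: 104 + 18 = 122;  350 + 122 = 472;  891 + 472 = 1363

1363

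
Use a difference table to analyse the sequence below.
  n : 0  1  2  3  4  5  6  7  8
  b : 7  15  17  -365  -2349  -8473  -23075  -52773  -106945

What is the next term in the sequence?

-198209

D1: 8, 2, -382, -1984, -6124, -14602, -29698, -54172
D2: -6, -384, -1602, -4140, -8478, -15096, -24474
D3: -378, -1218, -2538, -4338, -6618, -9378
D4: -840, -1320, -1800, -2280, -2760
D5: -480, -480, -480, -480
Fifth differences constant at -480.
-2760 − 480 = -3240;  -9378 − 3240 = -12618;  -24474 − 12618 = -37092;  -54172 − 37092 = -91264;  -106945 − 91264 = -198209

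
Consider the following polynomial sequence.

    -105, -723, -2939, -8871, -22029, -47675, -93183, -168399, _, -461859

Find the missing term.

-286001

Using the first 8 terms:
First differences: -618, -2216, -5932, -13158, -25646, -45508, -75216
Second differences: -1598, -3716, -7226, -12488, -19862, -29708
Third differences: -2118, -3510, -5262, -7374, -9846
Fourth differences: -1392, -1752, -2112, -2472
Fifth differences: -360, -360, -360
Constant fifth difference = -360.
Extend forward: -2472 − 360 = -2832;  -9846 − 2832 = -12678;  -29708 − 12678 = -42386;  -75216 − 42386 = -117602;  -168399 − 117602 = -286001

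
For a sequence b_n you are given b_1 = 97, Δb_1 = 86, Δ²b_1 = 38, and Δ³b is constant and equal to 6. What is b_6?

967

Build the table forward from the leading diagonal:
Third differences: 6, 6, 6, 6, 6, 6
Second differences: 38, 44, 50, 56, 62, 68
First differences: 86, 124, 168, 218, 274, 336
b: 97, 183, 307, 475, 693, 967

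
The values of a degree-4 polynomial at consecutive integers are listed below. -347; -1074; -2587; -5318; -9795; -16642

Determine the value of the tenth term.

-83570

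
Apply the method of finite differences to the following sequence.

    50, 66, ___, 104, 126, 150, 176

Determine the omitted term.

Using the last 4 terms:
D1: 22  24  26
D2: 2  2
Constant second difference = 2.
Extend backward: 22 − 2 = 20;  104 − 20 = 84

84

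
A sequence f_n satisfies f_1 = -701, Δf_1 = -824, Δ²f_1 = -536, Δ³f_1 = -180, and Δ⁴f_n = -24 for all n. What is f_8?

Build the table forward from the leading diagonal:
Δ⁴: -24  -24  -24  -24  -24  -24  -24  -24
Δ³: -180  -204  -228  -252  -276  -300  -324  -348
Δ²: -536  -716  -920  -1148  -1400  -1676  -1976  -2300
Δ: -824  -1360  -2076  -2996  -4144  -5544  -7220  -9196
f: -701  -1525  -2885  -4961  -7957  -12101  -17645  -24865

-24865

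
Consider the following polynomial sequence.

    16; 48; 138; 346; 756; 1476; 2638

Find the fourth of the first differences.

First differences: 32, 90, 208, 410, 720, 1162
Second differences: 58, 118, 202, 310, 442
Third differences: 60, 84, 108, 132
Fourth differences: 24, 24, 24

410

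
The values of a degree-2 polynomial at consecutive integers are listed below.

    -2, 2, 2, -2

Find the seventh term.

D1: 4  0  -4
D2: -4  -4
The second differences are constant (-4).
-4 − 4 = -8;  -2 − 8 = -10
-8 − 4 = -12;  -10 − 12 = -22
-12 − 4 = -16;  -22 − 16 = -38

-38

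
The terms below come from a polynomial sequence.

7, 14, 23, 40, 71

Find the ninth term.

First differences: 7  9  17  31
Second differences: 2  8  14
Third differences: 6  6
The third differences are constant (6).
14 + 6 = 20;  31 + 20 = 51;  71 + 51 = 122
20 + 6 = 26;  51 + 26 = 77;  122 + 77 = 199
26 + 6 = 32;  77 + 32 = 109;  199 + 109 = 308
32 + 6 = 38;  109 + 38 = 147;  308 + 147 = 455

455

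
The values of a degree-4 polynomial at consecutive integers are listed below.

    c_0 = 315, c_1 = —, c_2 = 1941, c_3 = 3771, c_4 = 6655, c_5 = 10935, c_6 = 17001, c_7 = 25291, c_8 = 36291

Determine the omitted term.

Using the last 7 terms:
First differences: 1830, 2884, 4280, 6066, 8290, 11000
Second differences: 1054, 1396, 1786, 2224, 2710
Third differences: 342, 390, 438, 486
Fourth differences: 48, 48, 48
Constant fourth difference = 48.
Extend backward: 342 − 48 = 294;  1054 − 294 = 760;  1830 − 760 = 1070;  1941 − 1070 = 871

871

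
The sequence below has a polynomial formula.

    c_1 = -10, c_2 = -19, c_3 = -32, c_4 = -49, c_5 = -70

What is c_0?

Δ: -9, -13, -17, -21
Δ²: -4, -4, -4
The second differences are constant at -4.
Work back: -9 + 4 = -5;  -10 + 5 = -5

-5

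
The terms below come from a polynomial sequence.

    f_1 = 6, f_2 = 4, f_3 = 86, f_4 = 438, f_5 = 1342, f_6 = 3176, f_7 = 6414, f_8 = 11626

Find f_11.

First differences: -2  82  352  904  1834  3238  5212
Second differences: 84  270  552  930  1404  1974
Third differences: 186  282  378  474  570
Fourth differences: 96  96  96  96
The fourth differences are constant (96).
570 + 96 = 666;  1974 + 666 = 2640;  5212 + 2640 = 7852;  11626 + 7852 = 19478
666 + 96 = 762;  2640 + 762 = 3402;  7852 + 3402 = 11254;  19478 + 11254 = 30732
762 + 96 = 858;  3402 + 858 = 4260;  11254 + 4260 = 15514;  30732 + 15514 = 46246

46246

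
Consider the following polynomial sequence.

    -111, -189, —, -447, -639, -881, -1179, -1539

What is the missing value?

Using the last 5 terms:
-192, -242, -298, -360
-50, -56, -62
-6, -6
Constant third difference = -6.
Extend backward: -50 + 6 = -44;  -192 + 44 = -148;  -447 + 148 = -299

-299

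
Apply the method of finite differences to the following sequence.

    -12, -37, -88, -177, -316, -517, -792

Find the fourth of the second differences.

-62

First differences: -25, -51, -89, -139, -201, -275
Second differences: -26, -38, -50, -62, -74
Third differences: -12, -12, -12, -12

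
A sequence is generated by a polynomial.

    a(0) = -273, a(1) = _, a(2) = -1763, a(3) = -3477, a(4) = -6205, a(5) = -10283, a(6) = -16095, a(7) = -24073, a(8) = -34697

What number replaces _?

Using the last 7 terms:
-1714  -2728  -4078  -5812  -7978  -10624
-1014  -1350  -1734  -2166  -2646
-336  -384  -432  -480
-48  -48  -48
Constant fourth difference = -48.
Extend backward: -336 + 48 = -288;  -1014 + 288 = -726;  -1714 + 726 = -988;  -1763 + 988 = -775

-775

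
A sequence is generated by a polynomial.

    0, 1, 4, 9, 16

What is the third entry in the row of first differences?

5

Δ: 1, 3, 5, 7
Δ²: 2, 2, 2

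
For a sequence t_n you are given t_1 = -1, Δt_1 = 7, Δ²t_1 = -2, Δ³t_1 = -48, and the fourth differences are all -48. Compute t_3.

11

Build the table forward from the leading diagonal:
Δ⁴: -48, -48, -48
Δ³: -48, -96, -144
Δ²: -2, -50, -146
Δ: 7, 5, -45
t: -1, 6, 11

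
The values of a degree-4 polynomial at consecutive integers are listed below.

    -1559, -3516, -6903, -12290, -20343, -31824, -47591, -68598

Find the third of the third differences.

-762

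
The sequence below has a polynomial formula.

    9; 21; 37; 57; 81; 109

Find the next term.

141

12, 16, 20, 24, 28
4, 4, 4, 4
Constant second difference = 4, so extend:
28 + 4 = 32;  109 + 32 = 141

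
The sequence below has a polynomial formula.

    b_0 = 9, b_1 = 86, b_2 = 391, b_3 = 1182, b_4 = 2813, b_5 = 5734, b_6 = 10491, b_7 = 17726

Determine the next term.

28177

Δ: 77 , 305 , 791 , 1631 , 2921 , 4757 , 7235
Δ²: 228 , 486 , 840 , 1290 , 1836 , 2478
Δ³: 258 , 354 , 450 , 546 , 642
Δ⁴: 96 , 96 , 96 , 96
Constant fourth difference = 96, so extend:
642 + 96 = 738;  2478 + 738 = 3216;  7235 + 3216 = 10451;  17726 + 10451 = 28177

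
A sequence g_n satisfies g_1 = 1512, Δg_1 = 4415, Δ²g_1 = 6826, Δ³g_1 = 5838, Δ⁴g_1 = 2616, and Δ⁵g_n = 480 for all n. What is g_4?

41073

Build the table forward from the leading diagonal:
Fifth differences: 480, 480, 480, 480
Fourth differences: 2616, 3096, 3576, 4056
Third differences: 5838, 8454, 11550, 15126
Second differences: 6826, 12664, 21118, 32668
First differences: 4415, 11241, 23905, 45023
g: 1512, 5927, 17168, 41073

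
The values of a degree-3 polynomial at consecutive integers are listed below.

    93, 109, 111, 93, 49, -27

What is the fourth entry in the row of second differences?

-32

Δ: 16, 2, -18, -44, -76
Δ²: -14, -20, -26, -32
Δ³: -6, -6, -6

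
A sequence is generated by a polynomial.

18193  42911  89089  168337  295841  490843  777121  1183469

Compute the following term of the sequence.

1744177

First differences: 24718  46178  79248  127504  195002  286278  406348
Second differences: 21460  33070  48256  67498  91276  120070
Third differences: 11610  15186  19242  23778  28794
Fourth differences: 3576  4056  4536  5016
Fifth differences: 480  480  480
Constant fifth difference = 480, so extend:
5016 + 480 = 5496;  28794 + 5496 = 34290;  120070 + 34290 = 154360;  406348 + 154360 = 560708;  1183469 + 560708 = 1744177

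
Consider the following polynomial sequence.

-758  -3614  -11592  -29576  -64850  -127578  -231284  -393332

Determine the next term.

D1: -2856 , -7978 , -17984 , -35274 , -62728 , -103706 , -162048
D2: -5122 , -10006 , -17290 , -27454 , -40978 , -58342
D3: -4884 , -7284 , -10164 , -13524 , -17364
D4: -2400 , -2880 , -3360 , -3840
D5: -480 , -480 , -480
Fifth differences constant at -480.
-3840 − 480 = -4320;  -17364 − 4320 = -21684;  -58342 − 21684 = -80026;  -162048 − 80026 = -242074;  -393332 − 242074 = -635406

-635406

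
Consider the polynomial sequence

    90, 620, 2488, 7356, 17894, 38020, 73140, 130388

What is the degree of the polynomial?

5

530, 1868, 4868, 10538, 20126, 35120, 57248
1338, 3000, 5670, 9588, 14994, 22128
1662, 2670, 3918, 5406, 7134
1008, 1248, 1488, 1728
240, 240, 240
The fifth differences are constant, so the polynomial has degree 5.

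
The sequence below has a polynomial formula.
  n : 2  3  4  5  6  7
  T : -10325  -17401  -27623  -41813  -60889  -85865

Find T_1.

-5669

-7076, -10222, -14190, -19076, -24976
-3146, -3968, -4886, -5900
-822, -918, -1014
-96, -96
The fourth differences are constant at -96.
Work back: -822 + 96 = -726;  -3146 + 726 = -2420;  -7076 + 2420 = -4656;  -10325 + 4656 = -5669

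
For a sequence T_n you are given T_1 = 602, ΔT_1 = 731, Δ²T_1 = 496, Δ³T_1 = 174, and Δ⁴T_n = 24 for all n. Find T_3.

Build the table forward from the leading diagonal:
Δ⁴: 24, 24, 24
Δ³: 174, 198, 222
Δ²: 496, 670, 868
Δ: 731, 1227, 1897
T: 602, 1333, 2560

2560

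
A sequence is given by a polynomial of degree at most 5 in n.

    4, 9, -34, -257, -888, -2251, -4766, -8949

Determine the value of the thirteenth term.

Δ: 5 , -43 , -223 , -631 , -1363 , -2515 , -4183
Δ²: -48 , -180 , -408 , -732 , -1152 , -1668
Δ³: -132 , -228 , -324 , -420 , -516
Δ⁴: -96 , -96 , -96 , -96
Constant fourth difference = -96, so extend:
-516 − 96 = -612;  -1668 − 612 = -2280;  -4183 − 2280 = -6463;  -8949 − 6463 = -15412
-612 − 96 = -708;  -2280 − 708 = -2988;  -6463 − 2988 = -9451;  -15412 − 9451 = -24863
-708 − 96 = -804;  -2988 − 804 = -3792;  -9451 − 3792 = -13243;  -24863 − 13243 = -38106
-804 − 96 = -900;  -3792 − 900 = -4692;  -13243 − 4692 = -17935;  -38106 − 17935 = -56041
-900 − 96 = -996;  -4692 − 996 = -5688;  -17935 − 5688 = -23623;  -56041 − 23623 = -79664

-79664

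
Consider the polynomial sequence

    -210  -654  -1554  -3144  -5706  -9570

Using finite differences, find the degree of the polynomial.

4

First differences: -444, -900, -1590, -2562, -3864
Second differences: -456, -690, -972, -1302
Third differences: -234, -282, -330
Fourth differences: -48, -48
The fourth differences are constant, so the polynomial has degree 4.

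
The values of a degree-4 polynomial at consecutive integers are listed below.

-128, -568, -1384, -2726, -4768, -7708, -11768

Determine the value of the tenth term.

-440, -816, -1342, -2042, -2940, -4060
-376, -526, -700, -898, -1120
-150, -174, -198, -222
-24, -24, -24
The fourth differences are constant (-24).
-222 − 24 = -246;  -1120 − 246 = -1366;  -4060 − 1366 = -5426;  -11768 − 5426 = -17194
-246 − 24 = -270;  -1366 − 270 = -1636;  -5426 − 1636 = -7062;  -17194 − 7062 = -24256
-270 − 24 = -294;  -1636 − 294 = -1930;  -7062 − 1930 = -8992;  -24256 − 8992 = -33248

-33248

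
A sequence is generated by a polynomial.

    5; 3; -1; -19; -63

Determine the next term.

Δ: -2, -4, -18, -44
Δ²: -2, -14, -26
Δ³: -12, -12
Constant third difference = -12, so extend:
-26 − 12 = -38;  -44 − 38 = -82;  -63 − 82 = -145

-145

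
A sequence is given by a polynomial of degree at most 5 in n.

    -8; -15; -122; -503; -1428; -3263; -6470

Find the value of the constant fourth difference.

-96

Δ: -7, -107, -381, -925, -1835, -3207
Δ²: -100, -274, -544, -910, -1372
Δ³: -174, -270, -366, -462
Δ⁴: -96, -96, -96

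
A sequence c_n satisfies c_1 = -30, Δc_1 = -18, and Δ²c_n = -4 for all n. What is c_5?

Build the table forward from the leading diagonal:
Δ²: -4  -4  -4  -4  -4
Δ: -18  -22  -26  -30  -34
c: -30  -48  -70  -96  -126

-126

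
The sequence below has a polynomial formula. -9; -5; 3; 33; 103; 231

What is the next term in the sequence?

4 , 8 , 30 , 70 , 128
4 , 22 , 40 , 58
18 , 18 , 18
Constant third difference = 18, so extend:
58 + 18 = 76;  128 + 76 = 204;  231 + 204 = 435

435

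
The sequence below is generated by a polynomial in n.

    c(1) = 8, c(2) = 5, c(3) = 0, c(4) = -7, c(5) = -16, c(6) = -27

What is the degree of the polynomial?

D1: -3, -5, -7, -9, -11
D2: -2, -2, -2, -2
The second differences are constant, so the polynomial has degree 2.

2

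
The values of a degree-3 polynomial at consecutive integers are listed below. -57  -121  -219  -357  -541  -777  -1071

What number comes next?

-1429

-64 , -98 , -138 , -184 , -236 , -294
-34 , -40 , -46 , -52 , -58
-6 , -6 , -6 , -6
Constant third difference = -6, so extend:
-58 − 6 = -64;  -294 − 64 = -358;  -1071 − 358 = -1429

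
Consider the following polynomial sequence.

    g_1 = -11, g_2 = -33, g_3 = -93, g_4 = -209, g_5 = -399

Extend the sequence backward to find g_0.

-9

First differences: -22  -60  -116  -190
Second differences: -38  -56  -74
Third differences: -18  -18
The third differences are constant at -18.
Work back: -38 + 18 = -20;  -22 + 20 = -2;  -11 + 2 = -9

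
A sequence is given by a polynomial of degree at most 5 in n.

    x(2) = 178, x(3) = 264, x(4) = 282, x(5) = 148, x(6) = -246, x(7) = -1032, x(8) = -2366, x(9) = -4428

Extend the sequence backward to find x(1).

Δ: 86  18  -134  -394  -786  -1334  -2062
Δ²: -68  -152  -260  -392  -548  -728
Δ³: -84  -108  -132  -156  -180
Δ⁴: -24  -24  -24  -24
The fourth differences are constant at -24.
Work back: -84 + 24 = -60;  -68 + 60 = -8;  86 + 8 = 94;  178 − 94 = 84

84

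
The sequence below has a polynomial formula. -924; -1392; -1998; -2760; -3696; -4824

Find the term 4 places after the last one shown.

First differences: -468  -606  -762  -936  -1128
Second differences: -138  -156  -174  -192
Third differences: -18  -18  -18
Third differences constant at -18.
-192 − 18 = -210;  -1128 − 210 = -1338;  -4824 − 1338 = -6162
-210 − 18 = -228;  -1338 − 228 = -1566;  -6162 − 1566 = -7728
-228 − 18 = -246;  -1566 − 246 = -1812;  -7728 − 1812 = -9540
-246 − 18 = -264;  -1812 − 264 = -2076;  -9540 − 2076 = -11616

-11616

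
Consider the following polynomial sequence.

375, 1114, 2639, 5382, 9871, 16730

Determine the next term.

D1: 739, 1525, 2743, 4489, 6859
D2: 786, 1218, 1746, 2370
D3: 432, 528, 624
D4: 96, 96
The fourth differences are constant (96).
624 + 96 = 720;  2370 + 720 = 3090;  6859 + 3090 = 9949;  16730 + 9949 = 26679

26679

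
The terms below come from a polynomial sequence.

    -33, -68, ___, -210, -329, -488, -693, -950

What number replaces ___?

Using the last 5 terms:
First differences: -119, -159, -205, -257
Second differences: -40, -46, -52
Third differences: -6, -6
Constant third difference = -6.
Extend backward: -40 + 6 = -34;  -119 + 34 = -85;  -210 + 85 = -125

-125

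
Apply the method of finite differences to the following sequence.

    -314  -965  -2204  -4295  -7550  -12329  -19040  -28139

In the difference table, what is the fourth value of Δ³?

-408

First differences: -651, -1239, -2091, -3255, -4779, -6711, -9099
Second differences: -588, -852, -1164, -1524, -1932, -2388
Third differences: -264, -312, -360, -408, -456
Fourth differences: -48, -48, -48, -48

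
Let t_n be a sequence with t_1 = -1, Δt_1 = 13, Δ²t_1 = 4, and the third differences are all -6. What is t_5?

Build the table forward from the leading diagonal:
Third differences: -6, -6, -6, -6, -6
Second differences: 4, -2, -8, -14, -20
First differences: 13, 17, 15, 7, -7
t: -1, 12, 29, 44, 51

51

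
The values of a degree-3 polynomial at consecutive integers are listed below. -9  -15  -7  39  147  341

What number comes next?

645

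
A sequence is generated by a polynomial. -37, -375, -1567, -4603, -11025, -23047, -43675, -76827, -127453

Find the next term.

-201655

Δ: -338  -1192  -3036  -6422  -12022  -20628  -33152  -50626
Δ²: -854  -1844  -3386  -5600  -8606  -12524  -17474
Δ³: -990  -1542  -2214  -3006  -3918  -4950
Δ⁴: -552  -672  -792  -912  -1032
Δ⁵: -120  -120  -120  -120
Fifth differences constant at -120.
-1032 − 120 = -1152;  -4950 − 1152 = -6102;  -17474 − 6102 = -23576;  -50626 − 23576 = -74202;  -127453 − 74202 = -201655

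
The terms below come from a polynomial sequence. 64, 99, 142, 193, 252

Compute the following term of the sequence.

319

35  43  51  59
8  8  8
Constant second difference = 8, so extend:
59 + 8 = 67;  252 + 67 = 319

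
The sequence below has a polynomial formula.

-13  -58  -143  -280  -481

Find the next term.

First differences: -45, -85, -137, -201
Second differences: -40, -52, -64
Third differences: -12, -12
Constant third difference = -12, so extend:
-64 − 12 = -76;  -201 − 76 = -277;  -481 − 277 = -758

-758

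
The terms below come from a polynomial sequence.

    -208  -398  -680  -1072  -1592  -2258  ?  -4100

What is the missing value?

-3088

Using the first 6 terms:
-190  -282  -392  -520  -666
-92  -110  -128  -146
-18  -18  -18
Constant third difference = -18.
Extend forward: -146 − 18 = -164;  -666 − 164 = -830;  -2258 − 830 = -3088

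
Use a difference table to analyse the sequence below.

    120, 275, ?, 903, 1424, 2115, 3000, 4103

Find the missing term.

Using the last 5 terms:
521, 691, 885, 1103
170, 194, 218
24, 24
Constant third difference = 24.
Extend backward: 170 − 24 = 146;  521 − 146 = 375;  903 − 375 = 528

528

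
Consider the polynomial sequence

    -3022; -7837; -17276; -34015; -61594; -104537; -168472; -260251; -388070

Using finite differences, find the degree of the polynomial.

5

-4815, -9439, -16739, -27579, -42943, -63935, -91779, -127819
-4624, -7300, -10840, -15364, -20992, -27844, -36040
-2676, -3540, -4524, -5628, -6852, -8196
-864, -984, -1104, -1224, -1344
-120, -120, -120, -120
The fifth differences are constant, so the polynomial has degree 5.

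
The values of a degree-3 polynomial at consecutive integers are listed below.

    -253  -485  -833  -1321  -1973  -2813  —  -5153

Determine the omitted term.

Using the first 6 terms:
-232, -348, -488, -652, -840
-116, -140, -164, -188
-24, -24, -24
Constant third difference = -24.
Extend forward: -188 − 24 = -212;  -840 − 212 = -1052;  -2813 − 1052 = -3865

-3865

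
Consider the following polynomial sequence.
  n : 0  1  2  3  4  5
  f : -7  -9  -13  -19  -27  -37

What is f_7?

-63

D1: -2, -4, -6, -8, -10
D2: -2, -2, -2, -2
Constant second difference = -2, so extend:
-10 − 2 = -12;  -37 − 12 = -49
-12 − 2 = -14;  -49 − 14 = -63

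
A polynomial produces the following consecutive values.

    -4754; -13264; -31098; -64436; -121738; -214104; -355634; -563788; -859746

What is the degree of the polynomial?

-8510, -17834, -33338, -57302, -92366, -141530, -208154, -295958
-9324, -15504, -23964, -35064, -49164, -66624, -87804
-6180, -8460, -11100, -14100, -17460, -21180
-2280, -2640, -3000, -3360, -3720
-360, -360, -360, -360
The fifth differences are constant, so the polynomial has degree 5.

5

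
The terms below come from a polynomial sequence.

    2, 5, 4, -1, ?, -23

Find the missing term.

Using the first 4 terms:
3  -1  -5
-4  -4
Constant second difference = -4.
Extend forward: -5 − 4 = -9;  -1 − 9 = -10

-10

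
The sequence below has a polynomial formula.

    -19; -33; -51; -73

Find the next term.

-99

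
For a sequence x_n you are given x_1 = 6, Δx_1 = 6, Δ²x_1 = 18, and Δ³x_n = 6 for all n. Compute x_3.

Build the table forward from the leading diagonal:
Third differences: 6, 6, 6
Second differences: 18, 24, 30
First differences: 6, 24, 48
x: 6, 12, 36

36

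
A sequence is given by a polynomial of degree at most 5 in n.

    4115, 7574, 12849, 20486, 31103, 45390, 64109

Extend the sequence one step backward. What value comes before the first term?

1998

Δ: 3459  5275  7637  10617  14287  18719
Δ²: 1816  2362  2980  3670  4432
Δ³: 546  618  690  762
Δ⁴: 72  72  72
The fourth differences are constant at 72.
Work back: 546 − 72 = 474;  1816 − 474 = 1342;  3459 − 1342 = 2117;  4115 − 2117 = 1998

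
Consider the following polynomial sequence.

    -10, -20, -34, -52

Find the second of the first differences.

D1: -10, -14, -18
D2: -4, -4

-14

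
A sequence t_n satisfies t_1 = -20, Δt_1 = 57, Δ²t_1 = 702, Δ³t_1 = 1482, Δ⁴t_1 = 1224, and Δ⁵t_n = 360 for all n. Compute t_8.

Build the table forward from the leading diagonal:
Fifth differences: 360  360  360  360  360  360  360  360
Fourth differences: 1224  1584  1944  2304  2664  3024  3384  3744
Third differences: 1482  2706  4290  6234  8538  11202  14226  17610
Second differences: 702  2184  4890  9180  15414  23952  35154  49380
First differences: 57  759  2943  7833  17013  32427  56379  91533
t: -20  37  796  3739  11572  28585  61012  117391

117391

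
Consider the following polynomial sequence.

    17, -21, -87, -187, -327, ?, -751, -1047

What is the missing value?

Using the first 5 terms:
-38  -66  -100  -140
-28  -34  -40
-6  -6
Constant third difference = -6.
Extend forward: -40 − 6 = -46;  -140 − 46 = -186;  -327 − 186 = -513

-513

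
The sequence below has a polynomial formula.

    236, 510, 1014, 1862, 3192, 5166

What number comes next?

7970

D1: 274 , 504 , 848 , 1330 , 1974
D2: 230 , 344 , 482 , 644
D3: 114 , 138 , 162
D4: 24 , 24
Constant fourth difference = 24, so extend:
162 + 24 = 186;  644 + 186 = 830;  1974 + 830 = 2804;  5166 + 2804 = 7970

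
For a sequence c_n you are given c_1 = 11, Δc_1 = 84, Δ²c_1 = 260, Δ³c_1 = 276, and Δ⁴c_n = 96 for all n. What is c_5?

Build the table forward from the leading diagonal:
Δ⁴: 96  96  96  96  96
Δ³: 276  372  468  564  660
Δ²: 260  536  908  1376  1940
Δ: 84  344  880  1788  3164
c: 11  95  439  1319  3107

3107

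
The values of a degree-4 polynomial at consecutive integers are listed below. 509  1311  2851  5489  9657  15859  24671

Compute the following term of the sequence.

36741

Δ: 802 , 1540 , 2638 , 4168 , 6202 , 8812
Δ²: 738 , 1098 , 1530 , 2034 , 2610
Δ³: 360 , 432 , 504 , 576
Δ⁴: 72 , 72 , 72
The fourth differences are constant (72).
576 + 72 = 648;  2610 + 648 = 3258;  8812 + 3258 = 12070;  24671 + 12070 = 36741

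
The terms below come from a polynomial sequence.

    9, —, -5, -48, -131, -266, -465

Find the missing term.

Using the last 5 terms:
D1: -43  -83  -135  -199
D2: -40  -52  -64
D3: -12  -12
Constant third difference = -12.
Extend backward: -40 + 12 = -28;  -43 + 28 = -15;  -5 + 15 = 10

10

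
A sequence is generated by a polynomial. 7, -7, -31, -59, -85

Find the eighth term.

D1: -14 , -24 , -28 , -26
D2: -10 , -4 , 2
D3: 6 , 6
Constant third difference = 6, so extend:
2 + 6 = 8;  -26 + 8 = -18;  -85 − 18 = -103
8 + 6 = 14;  -18 + 14 = -4;  -103 − 4 = -107
14 + 6 = 20;  -4 + 20 = 16;  -107 + 16 = -91

-91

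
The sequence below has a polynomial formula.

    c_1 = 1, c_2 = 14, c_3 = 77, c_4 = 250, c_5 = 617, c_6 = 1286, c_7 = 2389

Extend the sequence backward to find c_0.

2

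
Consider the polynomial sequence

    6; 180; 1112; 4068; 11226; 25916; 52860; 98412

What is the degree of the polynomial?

174, 932, 2956, 7158, 14690, 26944, 45552
758, 2024, 4202, 7532, 12254, 18608
1266, 2178, 3330, 4722, 6354
912, 1152, 1392, 1632
240, 240, 240
The fifth differences are constant, so the polynomial has degree 5.

5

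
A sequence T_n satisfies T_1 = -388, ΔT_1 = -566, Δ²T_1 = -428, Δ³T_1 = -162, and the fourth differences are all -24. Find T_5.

Build the table forward from the leading diagonal:
D4: -24, -24, -24, -24, -24
D3: -162, -186, -210, -234, -258
D2: -428, -590, -776, -986, -1220
D1: -566, -994, -1584, -2360, -3346
T: -388, -954, -1948, -3532, -5892

-5892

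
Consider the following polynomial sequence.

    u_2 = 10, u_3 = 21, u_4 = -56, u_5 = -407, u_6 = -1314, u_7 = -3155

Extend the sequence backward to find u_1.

1

D1: 11, -77, -351, -907, -1841
D2: -88, -274, -556, -934
D3: -186, -282, -378
D4: -96, -96
The fourth differences are constant at -96.
Work back: -186 + 96 = -90;  -88 + 90 = 2;  11 − 2 = 9;  10 − 9 = 1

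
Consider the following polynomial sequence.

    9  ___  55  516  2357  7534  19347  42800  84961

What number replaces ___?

2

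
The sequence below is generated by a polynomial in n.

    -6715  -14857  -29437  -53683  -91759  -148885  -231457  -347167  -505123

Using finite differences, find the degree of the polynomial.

5

D1: -8142, -14580, -24246, -38076, -57126, -82572, -115710, -157956
D2: -6438, -9666, -13830, -19050, -25446, -33138, -42246
D3: -3228, -4164, -5220, -6396, -7692, -9108
D4: -936, -1056, -1176, -1296, -1416
D5: -120, -120, -120, -120
The fifth differences are constant, so the polynomial has degree 5.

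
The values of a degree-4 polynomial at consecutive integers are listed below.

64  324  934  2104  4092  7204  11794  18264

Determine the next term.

27064

First differences: 260  610  1170  1988  3112  4590  6470
Second differences: 350  560  818  1124  1478  1880
Third differences: 210  258  306  354  402
Fourth differences: 48  48  48  48
The fourth differences are constant (48).
402 + 48 = 450;  1880 + 450 = 2330;  6470 + 2330 = 8800;  18264 + 8800 = 27064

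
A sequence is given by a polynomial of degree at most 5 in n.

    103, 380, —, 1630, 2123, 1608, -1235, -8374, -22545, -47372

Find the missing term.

921

Using the last 7 terms:
493  -515  -2843  -7139  -14171  -24827
-1008  -2328  -4296  -7032  -10656
-1320  -1968  -2736  -3624
-648  -768  -888
-120  -120
Constant fifth difference = -120.
Extend backward: -648 + 120 = -528;  -1320 + 528 = -792;  -1008 + 792 = -216;  493 + 216 = 709;  1630 − 709 = 921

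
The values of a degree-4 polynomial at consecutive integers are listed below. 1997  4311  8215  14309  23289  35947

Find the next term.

53171

Δ: 2314 , 3904 , 6094 , 8980 , 12658
Δ²: 1590 , 2190 , 2886 , 3678
Δ³: 600 , 696 , 792
Δ⁴: 96 , 96
The fourth differences are constant (96).
792 + 96 = 888;  3678 + 888 = 4566;  12658 + 4566 = 17224;  35947 + 17224 = 53171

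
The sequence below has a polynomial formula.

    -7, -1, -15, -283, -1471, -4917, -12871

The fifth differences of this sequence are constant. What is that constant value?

Δ: 6, -14, -268, -1188, -3446, -7954
Δ²: -20, -254, -920, -2258, -4508
Δ³: -234, -666, -1338, -2250
Δ⁴: -432, -672, -912
Δ⁵: -240, -240

-240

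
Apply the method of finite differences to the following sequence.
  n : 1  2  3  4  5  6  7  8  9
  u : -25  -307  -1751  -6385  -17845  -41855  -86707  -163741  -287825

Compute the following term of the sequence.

-477835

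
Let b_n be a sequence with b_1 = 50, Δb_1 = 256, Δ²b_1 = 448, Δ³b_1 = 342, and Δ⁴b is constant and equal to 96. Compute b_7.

Build the table forward from the leading diagonal:
D4: 96, 96, 96, 96, 96, 96, 96
D3: 342, 438, 534, 630, 726, 822, 918
D2: 448, 790, 1228, 1762, 2392, 3118, 3940
D1: 256, 704, 1494, 2722, 4484, 6876, 9994
b: 50, 306, 1010, 2504, 5226, 9710, 16586

16586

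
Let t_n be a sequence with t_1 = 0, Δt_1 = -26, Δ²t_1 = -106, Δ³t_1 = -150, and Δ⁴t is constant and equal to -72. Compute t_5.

Build the table forward from the leading diagonal:
Fourth differences: -72, -72, -72, -72, -72
Third differences: -150, -222, -294, -366, -438
Second differences: -106, -256, -478, -772, -1138
First differences: -26, -132, -388, -866, -1638
t: 0, -26, -158, -546, -1412

-1412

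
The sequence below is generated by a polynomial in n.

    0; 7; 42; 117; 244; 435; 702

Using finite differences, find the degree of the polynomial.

3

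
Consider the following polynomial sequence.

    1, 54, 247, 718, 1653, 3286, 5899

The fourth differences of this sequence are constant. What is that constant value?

Δ: 53, 193, 471, 935, 1633, 2613
Δ²: 140, 278, 464, 698, 980
Δ³: 138, 186, 234, 282
Δ⁴: 48, 48, 48

48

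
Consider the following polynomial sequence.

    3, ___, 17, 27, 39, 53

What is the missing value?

9

Using the last 4 terms:
Δ: 10  12  14
Δ²: 2  2
Constant second difference = 2.
Extend backward: 10 − 2 = 8;  17 − 8 = 9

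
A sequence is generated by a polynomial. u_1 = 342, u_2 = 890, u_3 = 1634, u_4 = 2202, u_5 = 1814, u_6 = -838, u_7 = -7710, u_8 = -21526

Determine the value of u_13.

-358986

Δ: 548 , 744 , 568 , -388 , -2652 , -6872 , -13816
Δ²: 196 , -176 , -956 , -2264 , -4220 , -6944
Δ³: -372 , -780 , -1308 , -1956 , -2724
Δ⁴: -408 , -528 , -648 , -768
Δ⁵: -120 , -120 , -120
Constant fifth difference = -120, so extend:
-768 − 120 = -888;  -2724 − 888 = -3612;  -6944 − 3612 = -10556;  -13816 − 10556 = -24372;  -21526 − 24372 = -45898
-888 − 120 = -1008;  -3612 − 1008 = -4620;  -10556 − 4620 = -15176;  -24372 − 15176 = -39548;  -45898 − 39548 = -85446
-1008 − 120 = -1128;  -4620 − 1128 = -5748;  -15176 − 5748 = -20924;  -39548 − 20924 = -60472;  -85446 − 60472 = -145918
-1128 − 120 = -1248;  -5748 − 1248 = -6996;  -20924 − 6996 = -27920;  -60472 − 27920 = -88392;  -145918 − 88392 = -234310
-1248 − 120 = -1368;  -6996 − 1368 = -8364;  -27920 − 8364 = -36284;  -88392 − 36284 = -124676;  -234310 − 124676 = -358986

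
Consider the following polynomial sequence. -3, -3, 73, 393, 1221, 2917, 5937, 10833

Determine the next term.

18253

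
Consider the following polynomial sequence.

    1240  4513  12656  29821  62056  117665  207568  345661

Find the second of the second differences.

First differences: 3273, 8143, 17165, 32235, 55609, 89903, 138093
Second differences: 4870, 9022, 15070, 23374, 34294, 48190
Third differences: 4152, 6048, 8304, 10920, 13896
Fourth differences: 1896, 2256, 2616, 2976
Fifth differences: 360, 360, 360

9022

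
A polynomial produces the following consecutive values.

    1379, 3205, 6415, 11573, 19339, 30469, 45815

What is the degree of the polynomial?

4

Δ: 1826, 3210, 5158, 7766, 11130, 15346
Δ²: 1384, 1948, 2608, 3364, 4216
Δ³: 564, 660, 756, 852
Δ⁴: 96, 96, 96
The fourth differences are constant, so the polynomial has degree 4.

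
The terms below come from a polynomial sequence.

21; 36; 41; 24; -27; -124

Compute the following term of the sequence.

D1: 15, 5, -17, -51, -97
D2: -10, -22, -34, -46
D3: -12, -12, -12
The third differences are constant (-12).
-46 − 12 = -58;  -97 − 58 = -155;  -124 − 155 = -279

-279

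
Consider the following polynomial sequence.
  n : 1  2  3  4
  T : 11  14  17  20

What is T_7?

29

3 , 3 , 3
Constant first difference = 3, so extend:
20 + 3 = 23
23 + 3 = 26
26 + 3 = 29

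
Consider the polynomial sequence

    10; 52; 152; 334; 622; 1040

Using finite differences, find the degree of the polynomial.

3

First differences: 42, 100, 182, 288, 418
Second differences: 58, 82, 106, 130
Third differences: 24, 24, 24
The third differences are constant, so the polynomial has degree 3.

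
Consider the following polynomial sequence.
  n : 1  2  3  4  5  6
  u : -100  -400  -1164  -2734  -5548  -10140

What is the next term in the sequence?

D1: -300, -764, -1570, -2814, -4592
D2: -464, -806, -1244, -1778
D3: -342, -438, -534
D4: -96, -96
Constant fourth difference = -96, so extend:
-534 − 96 = -630;  -1778 − 630 = -2408;  -4592 − 2408 = -7000;  -10140 − 7000 = -17140

-17140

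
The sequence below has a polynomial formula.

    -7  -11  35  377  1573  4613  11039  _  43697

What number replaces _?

Using the first 7 terms:
Δ: -4  46  342  1196  3040  6426
Δ²: 50  296  854  1844  3386
Δ³: 246  558  990  1542
Δ⁴: 312  432  552
Δ⁵: 120  120
Constant fifth difference = 120.
Extend forward: 552 + 120 = 672;  1542 + 672 = 2214;  3386 + 2214 = 5600;  6426 + 5600 = 12026;  11039 + 12026 = 23065

23065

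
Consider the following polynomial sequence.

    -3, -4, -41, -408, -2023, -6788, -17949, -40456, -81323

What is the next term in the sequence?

-149988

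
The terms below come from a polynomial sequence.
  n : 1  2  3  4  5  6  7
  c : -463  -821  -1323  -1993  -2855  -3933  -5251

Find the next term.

-6833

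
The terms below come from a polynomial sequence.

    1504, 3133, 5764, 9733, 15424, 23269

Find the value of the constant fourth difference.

D1: 1629, 2631, 3969, 5691, 7845
D2: 1002, 1338, 1722, 2154
D3: 336, 384, 432
D4: 48, 48

48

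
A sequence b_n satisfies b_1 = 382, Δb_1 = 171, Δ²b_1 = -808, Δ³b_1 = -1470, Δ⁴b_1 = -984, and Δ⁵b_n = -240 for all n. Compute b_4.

-2999

Build the table forward from the leading diagonal:
Δ⁵: -240, -240, -240, -240
Δ⁴: -984, -1224, -1464, -1704
Δ³: -1470, -2454, -3678, -5142
Δ²: -808, -2278, -4732, -8410
Δ: 171, -637, -2915, -7647
b: 382, 553, -84, -2999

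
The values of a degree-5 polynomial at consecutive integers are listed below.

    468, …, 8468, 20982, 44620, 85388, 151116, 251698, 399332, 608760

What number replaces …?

Using the last 8 terms:
Δ: 12514  23638  40768  65728  100582  147634  209428
Δ²: 11124  17130  24960  34854  47052  61794
Δ³: 6006  7830  9894  12198  14742
Δ⁴: 1824  2064  2304  2544
Δ⁵: 240  240  240
Constant fifth difference = 240.
Extend backward: 1824 − 240 = 1584;  6006 − 1584 = 4422;  11124 − 4422 = 6702;  12514 − 6702 = 5812;  8468 − 5812 = 2656

2656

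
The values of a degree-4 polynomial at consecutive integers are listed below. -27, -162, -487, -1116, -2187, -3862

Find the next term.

Δ: -135, -325, -629, -1071, -1675
Δ²: -190, -304, -442, -604
Δ³: -114, -138, -162
Δ⁴: -24, -24
The fourth differences are constant (-24).
-162 − 24 = -186;  -604 − 186 = -790;  -1675 − 790 = -2465;  -3862 − 2465 = -6327

-6327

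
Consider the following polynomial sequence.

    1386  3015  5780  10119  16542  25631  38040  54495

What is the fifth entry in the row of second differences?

First differences: 1629, 2765, 4339, 6423, 9089, 12409, 16455
Second differences: 1136, 1574, 2084, 2666, 3320, 4046
Third differences: 438, 510, 582, 654, 726
Fourth differences: 72, 72, 72, 72

3320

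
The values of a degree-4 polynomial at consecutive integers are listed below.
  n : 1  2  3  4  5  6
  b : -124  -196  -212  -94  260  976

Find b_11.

Δ: -72 , -16 , 118 , 354 , 716
Δ²: 56 , 134 , 236 , 362
Δ³: 78 , 102 , 126
Δ⁴: 24 , 24
Fourth differences constant at 24.
126 + 24 = 150;  362 + 150 = 512;  716 + 512 = 1228;  976 + 1228 = 2204
150 + 24 = 174;  512 + 174 = 686;  1228 + 686 = 1914;  2204 + 1914 = 4118
174 + 24 = 198;  686 + 198 = 884;  1914 + 884 = 2798;  4118 + 2798 = 6916
198 + 24 = 222;  884 + 222 = 1106;  2798 + 1106 = 3904;  6916 + 3904 = 10820
222 + 24 = 246;  1106 + 246 = 1352;  3904 + 1352 = 5256;  10820 + 5256 = 16076

16076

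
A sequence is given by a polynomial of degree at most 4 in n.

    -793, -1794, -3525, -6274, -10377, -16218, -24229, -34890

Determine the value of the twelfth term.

-115314

-1001, -1731, -2749, -4103, -5841, -8011, -10661
-730, -1018, -1354, -1738, -2170, -2650
-288, -336, -384, -432, -480
-48, -48, -48, -48
The fourth differences are constant (-48).
-480 − 48 = -528;  -2650 − 528 = -3178;  -10661 − 3178 = -13839;  -34890 − 13839 = -48729
-528 − 48 = -576;  -3178 − 576 = -3754;  -13839 − 3754 = -17593;  -48729 − 17593 = -66322
-576 − 48 = -624;  -3754 − 624 = -4378;  -17593 − 4378 = -21971;  -66322 − 21971 = -88293
-624 − 48 = -672;  -4378 − 672 = -5050;  -21971 − 5050 = -27021;  -88293 − 27021 = -115314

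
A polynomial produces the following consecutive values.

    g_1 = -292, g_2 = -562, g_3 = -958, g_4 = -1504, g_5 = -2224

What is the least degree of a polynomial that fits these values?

3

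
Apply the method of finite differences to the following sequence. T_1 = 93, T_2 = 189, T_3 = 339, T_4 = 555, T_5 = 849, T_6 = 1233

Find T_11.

4923

D1: 96 , 150 , 216 , 294 , 384
D2: 54 , 66 , 78 , 90
D3: 12 , 12 , 12
The third differences are constant (12).
90 + 12 = 102;  384 + 102 = 486;  1233 + 486 = 1719
102 + 12 = 114;  486 + 114 = 600;  1719 + 600 = 2319
114 + 12 = 126;  600 + 126 = 726;  2319 + 726 = 3045
126 + 12 = 138;  726 + 138 = 864;  3045 + 864 = 3909
138 + 12 = 150;  864 + 150 = 1014;  3909 + 1014 = 4923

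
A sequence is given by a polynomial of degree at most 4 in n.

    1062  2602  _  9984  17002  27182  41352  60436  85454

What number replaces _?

Using the last 6 terms:
Δ: 7018  10180  14170  19084  25018
Δ²: 3162  3990  4914  5934
Δ³: 828  924  1020
Δ⁴: 96  96
Constant fourth difference = 96.
Extend backward: 828 − 96 = 732;  3162 − 732 = 2430;  7018 − 2430 = 4588;  9984 − 4588 = 5396

5396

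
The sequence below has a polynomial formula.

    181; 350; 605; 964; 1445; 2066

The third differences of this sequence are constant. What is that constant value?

D1: 169, 255, 359, 481, 621
D2: 86, 104, 122, 140
D3: 18, 18, 18

18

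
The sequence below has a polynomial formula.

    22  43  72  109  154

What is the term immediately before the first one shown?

9

Δ: 21, 29, 37, 45
Δ²: 8, 8, 8
The second differences are constant at 8.
Work back: 21 − 8 = 13;  22 − 13 = 9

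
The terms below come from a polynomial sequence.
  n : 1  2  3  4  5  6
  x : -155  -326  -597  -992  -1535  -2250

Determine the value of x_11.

-9245

D1: -171  -271  -395  -543  -715
D2: -100  -124  -148  -172
D3: -24  -24  -24
The third differences are constant (-24).
-172 − 24 = -196;  -715 − 196 = -911;  -2250 − 911 = -3161
-196 − 24 = -220;  -911 − 220 = -1131;  -3161 − 1131 = -4292
-220 − 24 = -244;  -1131 − 244 = -1375;  -4292 − 1375 = -5667
-244 − 24 = -268;  -1375 − 268 = -1643;  -5667 − 1643 = -7310
-268 − 24 = -292;  -1643 − 292 = -1935;  -7310 − 1935 = -9245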